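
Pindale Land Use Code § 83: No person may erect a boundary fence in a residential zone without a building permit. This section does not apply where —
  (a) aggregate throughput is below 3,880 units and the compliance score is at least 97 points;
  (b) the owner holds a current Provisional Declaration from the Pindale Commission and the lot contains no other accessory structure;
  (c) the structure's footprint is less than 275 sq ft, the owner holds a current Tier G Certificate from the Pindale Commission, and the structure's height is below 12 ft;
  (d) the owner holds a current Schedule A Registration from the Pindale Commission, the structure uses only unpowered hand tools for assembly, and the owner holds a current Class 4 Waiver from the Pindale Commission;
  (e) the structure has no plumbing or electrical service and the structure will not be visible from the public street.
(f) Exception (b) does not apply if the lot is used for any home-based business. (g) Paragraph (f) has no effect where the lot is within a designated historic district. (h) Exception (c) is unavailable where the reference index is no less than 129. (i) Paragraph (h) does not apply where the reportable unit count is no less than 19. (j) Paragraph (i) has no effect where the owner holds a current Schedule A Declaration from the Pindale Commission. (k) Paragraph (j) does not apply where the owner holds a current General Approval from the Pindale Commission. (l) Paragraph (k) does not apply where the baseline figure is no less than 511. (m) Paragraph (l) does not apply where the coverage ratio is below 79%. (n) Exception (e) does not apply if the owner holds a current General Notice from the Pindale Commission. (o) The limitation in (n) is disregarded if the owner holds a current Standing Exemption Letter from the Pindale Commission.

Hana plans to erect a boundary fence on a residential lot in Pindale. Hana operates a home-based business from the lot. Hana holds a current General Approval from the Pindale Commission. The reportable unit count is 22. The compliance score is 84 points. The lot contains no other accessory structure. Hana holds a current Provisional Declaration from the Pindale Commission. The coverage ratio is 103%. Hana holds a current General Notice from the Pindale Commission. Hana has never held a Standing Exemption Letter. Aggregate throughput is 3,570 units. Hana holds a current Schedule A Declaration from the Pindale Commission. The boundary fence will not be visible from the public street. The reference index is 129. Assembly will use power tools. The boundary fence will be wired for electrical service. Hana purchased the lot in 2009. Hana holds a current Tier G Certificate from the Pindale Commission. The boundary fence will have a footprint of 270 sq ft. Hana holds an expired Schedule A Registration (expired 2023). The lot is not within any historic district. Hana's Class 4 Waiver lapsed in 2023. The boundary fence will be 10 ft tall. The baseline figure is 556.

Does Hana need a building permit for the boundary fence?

Exception (a) does not apply: the compliance score is 84 points, short of 97 points.
Exception (b) is satisfied on its face — a current Provisional Declaration is held; the lot has no other accessory structure. But applying paragraphs (f)–(g): (f) operates against (b): a home-based business operates on the lot. (g) is not triggered (the lot is not in a historic district), so (f) stands. Exception (b) does not apply.
Exception (c)'s conditions are all satisfied: the structure's footprint is 270 sq ft, less than the 275 sq ft limit; a current Tier G Certificate is held; the structure's height is 10 ft, below the 12 ft limit. But: (h) operates against (c): the reference index is 129, meeting the 129 threshold. (i) would limit (h) — the reportable unit count is 22, meeting the 19 threshold — but (j) sets (i) aside: (j) is engaged — a current Schedule A Declaration is held. (k) would limit (j) — a current General Approval is held — but (l) sets (k) aside: (l) is triggered — the baseline figure is 556, meeting the 511 threshold. (m) is not triggered (the coverage ratio is 103%, not below 79%), so (l) stands. So (c) is unavailable.
Exception (d) fails — there is no Schedule A Registration in force.
Exception (e) fails — electrical service is planned.
Every exception is unavailable, so the rule governs.

Yes — Hana must obtain a building permit.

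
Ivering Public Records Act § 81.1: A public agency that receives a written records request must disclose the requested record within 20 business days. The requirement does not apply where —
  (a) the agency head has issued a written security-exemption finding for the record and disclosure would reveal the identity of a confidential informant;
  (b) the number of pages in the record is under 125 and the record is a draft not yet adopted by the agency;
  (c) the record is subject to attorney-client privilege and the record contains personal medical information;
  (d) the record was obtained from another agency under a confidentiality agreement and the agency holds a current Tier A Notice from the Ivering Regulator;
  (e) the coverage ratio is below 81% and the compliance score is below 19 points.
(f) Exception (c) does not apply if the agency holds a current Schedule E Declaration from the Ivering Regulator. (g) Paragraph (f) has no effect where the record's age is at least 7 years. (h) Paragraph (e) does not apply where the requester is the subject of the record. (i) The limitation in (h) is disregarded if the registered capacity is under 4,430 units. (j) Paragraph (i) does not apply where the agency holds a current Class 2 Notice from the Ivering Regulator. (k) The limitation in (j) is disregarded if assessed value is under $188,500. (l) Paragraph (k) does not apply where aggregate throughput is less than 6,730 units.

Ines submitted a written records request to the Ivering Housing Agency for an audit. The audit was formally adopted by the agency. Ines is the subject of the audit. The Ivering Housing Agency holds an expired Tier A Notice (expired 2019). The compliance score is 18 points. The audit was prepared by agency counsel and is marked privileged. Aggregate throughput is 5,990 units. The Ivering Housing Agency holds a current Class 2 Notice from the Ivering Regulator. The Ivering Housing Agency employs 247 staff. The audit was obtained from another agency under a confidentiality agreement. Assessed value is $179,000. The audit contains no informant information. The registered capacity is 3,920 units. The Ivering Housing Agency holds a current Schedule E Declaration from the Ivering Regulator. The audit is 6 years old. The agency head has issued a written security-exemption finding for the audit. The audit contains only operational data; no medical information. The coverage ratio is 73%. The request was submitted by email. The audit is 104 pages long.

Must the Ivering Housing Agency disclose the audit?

Yes — the Ivering Housing Agency must disclose the audit.

Exception (a) does not apply: the audit contains no informant information.
Exception (b) fails — the audit has been formally adopted.
Exception (c) does not apply: the audit contains only operational data.
Exception (d) does not apply: there is no Tier A Notice in force.
Exception (e): the coverage ratio is 73%, below the 81% limit; the compliance score is 18 points, below the 19 points limit — every condition holds. But: (h) operates — Ines is the subject of the audit. (i) would limit (h) — the registered capacity is 3,920 units, under the 4,430 units limit — but (j) sets (i) aside: (j) is triggered — a current Class 2 Notice is held. (k) operates (assessed value is $179,000, under the $188,500 limit), but is itself disapplied by (l): (l) operates against (k): aggregate throughput is 5,990 units, less than the 6,730 units limit. So (e) is unavailable.
None of the exceptions is available; § 81.1 applies in full.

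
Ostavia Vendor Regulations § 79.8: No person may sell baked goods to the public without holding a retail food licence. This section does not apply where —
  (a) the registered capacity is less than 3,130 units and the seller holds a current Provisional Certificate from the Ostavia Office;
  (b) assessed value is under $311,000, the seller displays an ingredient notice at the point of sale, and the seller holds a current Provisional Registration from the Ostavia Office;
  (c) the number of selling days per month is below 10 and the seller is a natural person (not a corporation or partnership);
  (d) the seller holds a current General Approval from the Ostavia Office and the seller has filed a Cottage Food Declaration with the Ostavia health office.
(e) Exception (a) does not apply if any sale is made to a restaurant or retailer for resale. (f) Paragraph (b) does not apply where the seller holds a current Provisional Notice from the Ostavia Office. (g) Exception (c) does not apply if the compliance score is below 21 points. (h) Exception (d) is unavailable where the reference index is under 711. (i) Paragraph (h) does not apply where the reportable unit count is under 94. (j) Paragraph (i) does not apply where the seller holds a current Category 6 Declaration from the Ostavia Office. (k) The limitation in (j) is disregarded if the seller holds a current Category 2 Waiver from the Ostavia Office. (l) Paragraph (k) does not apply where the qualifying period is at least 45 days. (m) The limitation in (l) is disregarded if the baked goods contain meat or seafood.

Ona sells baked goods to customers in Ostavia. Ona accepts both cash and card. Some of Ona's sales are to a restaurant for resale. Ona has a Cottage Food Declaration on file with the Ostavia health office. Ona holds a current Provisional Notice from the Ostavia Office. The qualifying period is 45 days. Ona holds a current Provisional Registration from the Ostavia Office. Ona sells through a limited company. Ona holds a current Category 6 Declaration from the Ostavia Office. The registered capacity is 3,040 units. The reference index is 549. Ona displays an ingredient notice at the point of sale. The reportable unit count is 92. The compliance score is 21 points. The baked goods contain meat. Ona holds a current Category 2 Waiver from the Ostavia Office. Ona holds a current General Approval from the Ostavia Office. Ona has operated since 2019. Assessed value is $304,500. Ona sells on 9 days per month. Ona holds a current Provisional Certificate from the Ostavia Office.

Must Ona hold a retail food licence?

No — exception (d) applies; Ona is not required to hold a retail food licence.

Exception (a): the registered capacity is 3,040 units, less than the 3,130 units limit; a current Provisional Certificate is held — every condition holds. But: (e) operates against (a): some sales are to a restaurant for resale. Exception (a) does not apply.
All of (b)'s requirements are met (assessed value is $304,500, under the $311,000 limit; an ingredient notice is displayed; a current Provisional Registration is held). Turning to paragraph (f): (f) operates against (b): a current Provisional Notice is held. So (b) is unavailable.
Exception (c) fails — the seller operates through a limited company.
Exception (d) is satisfied on its face — a current General Approval is held; a Cottage Food Declaration is on file. Considering the limiting provisions: (h) would limit (d) — the reference index is 549, under the 711 limit — but (i) sets (h) aside: (i) operates against (h): the reportable unit count is 92, under the 94 limit. (j) is triggered (a current Category 6 Declaration is held), but yields to (k): (k) applies — a current Category 2 Waiver is held. (l) would limit (k) — the qualifying period is 45 days, meeting the 45 days threshold — but (m) sets (l) aside: (m) applies — the baked goods contain meat. (d) remains available.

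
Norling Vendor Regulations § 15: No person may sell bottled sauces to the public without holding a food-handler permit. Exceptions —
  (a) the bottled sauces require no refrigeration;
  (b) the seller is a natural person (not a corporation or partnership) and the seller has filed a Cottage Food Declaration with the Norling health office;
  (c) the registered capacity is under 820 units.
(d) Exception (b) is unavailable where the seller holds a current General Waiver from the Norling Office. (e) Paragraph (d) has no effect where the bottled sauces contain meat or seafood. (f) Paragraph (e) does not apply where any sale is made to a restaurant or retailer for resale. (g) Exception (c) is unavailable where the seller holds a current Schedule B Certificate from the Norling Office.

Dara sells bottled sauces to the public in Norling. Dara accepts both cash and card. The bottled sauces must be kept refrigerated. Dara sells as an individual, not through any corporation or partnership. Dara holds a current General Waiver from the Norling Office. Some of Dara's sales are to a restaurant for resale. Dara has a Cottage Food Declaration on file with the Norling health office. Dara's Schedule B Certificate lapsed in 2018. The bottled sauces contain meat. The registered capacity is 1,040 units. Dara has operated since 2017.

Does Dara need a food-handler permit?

Exception (a) does not apply: the bottled sauces require refrigeration.
Exception (b)'s conditions are all satisfied: the seller is a natural person; a Cottage Food Declaration is on file. But applying paragraphs (d)–(f): (d) operates — a current General Waiver is held. (e) is triggered (the bottled sauces contain meat), but yields to (f): (f) operates against (e): some sales are to a restaurant for resale. So (b) is unavailable.
Exception (c) requires that the registered capacity is under 820 units; but the registered capacity is 1,040 units, not under 820 units, so (c) is unavailable.
Every exception is unavailable, so the rule governs.

Yes — Dara must hold a food-handler permit.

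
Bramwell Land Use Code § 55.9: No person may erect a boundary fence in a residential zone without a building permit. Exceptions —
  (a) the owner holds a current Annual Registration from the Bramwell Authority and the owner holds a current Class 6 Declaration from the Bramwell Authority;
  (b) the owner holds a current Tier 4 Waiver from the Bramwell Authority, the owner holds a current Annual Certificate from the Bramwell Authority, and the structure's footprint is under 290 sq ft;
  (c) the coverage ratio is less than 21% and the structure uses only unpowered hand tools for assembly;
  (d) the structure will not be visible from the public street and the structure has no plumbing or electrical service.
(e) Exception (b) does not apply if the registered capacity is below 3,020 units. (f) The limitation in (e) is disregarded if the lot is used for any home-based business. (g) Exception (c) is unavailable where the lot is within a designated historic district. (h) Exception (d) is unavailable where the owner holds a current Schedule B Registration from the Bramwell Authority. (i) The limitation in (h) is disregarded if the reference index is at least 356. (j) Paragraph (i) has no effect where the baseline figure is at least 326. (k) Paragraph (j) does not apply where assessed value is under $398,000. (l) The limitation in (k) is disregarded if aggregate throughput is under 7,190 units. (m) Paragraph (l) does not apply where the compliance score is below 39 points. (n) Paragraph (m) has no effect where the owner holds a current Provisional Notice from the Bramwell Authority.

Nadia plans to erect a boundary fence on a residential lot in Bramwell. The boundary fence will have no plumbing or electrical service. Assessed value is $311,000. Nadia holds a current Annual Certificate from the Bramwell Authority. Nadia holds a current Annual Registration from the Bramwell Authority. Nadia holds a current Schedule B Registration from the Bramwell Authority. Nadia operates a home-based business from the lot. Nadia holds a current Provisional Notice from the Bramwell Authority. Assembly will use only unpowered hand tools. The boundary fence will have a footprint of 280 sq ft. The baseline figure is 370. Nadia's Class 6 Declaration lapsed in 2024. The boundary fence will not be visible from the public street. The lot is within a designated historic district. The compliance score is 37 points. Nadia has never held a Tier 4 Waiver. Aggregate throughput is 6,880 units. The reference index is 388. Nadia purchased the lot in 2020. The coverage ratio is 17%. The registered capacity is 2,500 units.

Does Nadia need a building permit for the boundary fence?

Yes — Nadia must obtain a building permit.

Exception (a) requires that the owner holds a current Class 6 Declaration from the Bramwell Authority; but no current Class 6 Declaration is held, so (a) is unavailable.
Exception (b) requires that the owner holds a current Tier 4 Waiver from the Bramwell Authority; but the Tier 4 Waiver is not current, so (b) is unavailable.
Exception (c)'s conditions are all satisfied: the coverage ratio is 17%, less than the 21% limit; assembly uses only hand tools. But applying paragraph (g): (g) is triggered — the lot is in a historic district. (c) is therefore removed.
Exception (d): the structure will not be visible from the street; there is no plumbing or electrical service — every condition holds. But: (h) is engaged — a current Schedule B Registration is held. (i) would limit (h) — the reference index is 388, meeting the 356 threshold — but (j) sets (i) aside: (j) operates — the baseline figure is 370, meeting the 326 threshold. (k) operates (assessed value is $311,000, under the $398,000 limit), but is set aside by (l): (l) applies — aggregate throughput is 6,880 units, under the 7,190 units limit. (m) applies (the compliance score is 37 points, below the 39 points limit), but is set aside by (n): (n) operates against (m): a current Provisional Notice is held. So (d) is unavailable.
No exception applies. The general rule governs.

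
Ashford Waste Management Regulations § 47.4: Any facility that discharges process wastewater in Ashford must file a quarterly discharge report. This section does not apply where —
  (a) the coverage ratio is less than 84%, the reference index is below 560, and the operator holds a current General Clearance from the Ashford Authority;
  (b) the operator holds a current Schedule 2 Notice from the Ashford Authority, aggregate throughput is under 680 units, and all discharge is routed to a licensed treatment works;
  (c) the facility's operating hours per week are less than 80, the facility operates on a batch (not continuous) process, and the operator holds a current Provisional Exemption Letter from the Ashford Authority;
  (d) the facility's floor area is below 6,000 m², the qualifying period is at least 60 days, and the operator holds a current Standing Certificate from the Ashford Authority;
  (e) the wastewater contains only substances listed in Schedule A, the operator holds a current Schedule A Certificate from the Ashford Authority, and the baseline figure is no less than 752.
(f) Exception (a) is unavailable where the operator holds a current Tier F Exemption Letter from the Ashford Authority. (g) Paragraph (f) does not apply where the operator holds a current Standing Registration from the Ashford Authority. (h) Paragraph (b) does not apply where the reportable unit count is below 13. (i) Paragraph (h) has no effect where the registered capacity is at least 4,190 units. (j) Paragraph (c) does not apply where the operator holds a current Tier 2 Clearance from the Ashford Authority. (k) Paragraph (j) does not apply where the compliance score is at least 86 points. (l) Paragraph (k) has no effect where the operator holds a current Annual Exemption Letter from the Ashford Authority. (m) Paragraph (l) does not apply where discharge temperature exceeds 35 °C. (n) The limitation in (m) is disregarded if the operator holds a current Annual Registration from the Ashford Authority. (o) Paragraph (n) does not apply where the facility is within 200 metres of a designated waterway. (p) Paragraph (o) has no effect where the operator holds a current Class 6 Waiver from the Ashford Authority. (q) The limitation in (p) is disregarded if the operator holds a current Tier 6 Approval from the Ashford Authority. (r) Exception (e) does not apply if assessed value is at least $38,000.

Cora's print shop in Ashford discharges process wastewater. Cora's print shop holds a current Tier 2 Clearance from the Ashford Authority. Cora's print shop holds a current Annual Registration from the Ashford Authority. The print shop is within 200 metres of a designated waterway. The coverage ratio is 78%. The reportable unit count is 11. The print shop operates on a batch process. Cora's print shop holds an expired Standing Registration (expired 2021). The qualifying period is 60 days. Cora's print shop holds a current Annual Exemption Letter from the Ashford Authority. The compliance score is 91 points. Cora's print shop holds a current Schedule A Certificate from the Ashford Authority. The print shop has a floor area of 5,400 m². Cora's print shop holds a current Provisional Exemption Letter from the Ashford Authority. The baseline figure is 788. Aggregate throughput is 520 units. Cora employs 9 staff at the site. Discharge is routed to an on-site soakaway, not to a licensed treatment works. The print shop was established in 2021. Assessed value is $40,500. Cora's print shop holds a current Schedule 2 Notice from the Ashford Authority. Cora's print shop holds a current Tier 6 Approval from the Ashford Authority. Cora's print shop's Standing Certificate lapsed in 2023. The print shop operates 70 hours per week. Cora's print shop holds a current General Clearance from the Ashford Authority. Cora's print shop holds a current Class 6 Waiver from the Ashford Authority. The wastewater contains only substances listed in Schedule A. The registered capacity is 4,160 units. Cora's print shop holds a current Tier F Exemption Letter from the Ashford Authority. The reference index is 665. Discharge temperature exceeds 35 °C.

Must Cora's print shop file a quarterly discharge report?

Exception (a) fails — the reference index is 665, not below 560.
Exception (b) fails — discharge is not routed to a licensed treatment works.
All of (c)'s requirements are met (the facility's operating hours per week are 70, less than the 80 limit; the facility operates on a batch process; a current Provisional Exemption Letter is held). Considering the limiting provisions: (j) would limit (c) — a current Tier 2 Clearance is held — but (k) sets (j) aside: (k) applies — the compliance score is 91 points, meeting the 86 points threshold. (l) is triggered (a current Annual Exemption Letter is held), but is set aside by (m): (m) operates — discharge temperature exceeds 35 °C. (n) applies (a current Annual Registration is held), but is itself disapplied by (o): (o) operates against (n): the print shop is within 200 m of a designated waterway. (p) would limit (o) — a current Class 6 Waiver is held — but (q) sets (p) aside: (q) operates against (p): a current Tier 6 Approval is held. So (c) applies.
Exception (d) does not apply: there is no Standing Certificate in force.
Exception (e): the wastewater is Schedule-A-only; a current Schedule A Certificate is held; the baseline figure is 788, meeting the 752 threshold — every condition holds. However, paragraph (r) must be considered: (r) operates against (e): assessed value is $40,500, meeting the $38,000 threshold. (e) is therefore removed.

No — exception (c) applies; Cora's print shop is not required to file a quarterly discharge report.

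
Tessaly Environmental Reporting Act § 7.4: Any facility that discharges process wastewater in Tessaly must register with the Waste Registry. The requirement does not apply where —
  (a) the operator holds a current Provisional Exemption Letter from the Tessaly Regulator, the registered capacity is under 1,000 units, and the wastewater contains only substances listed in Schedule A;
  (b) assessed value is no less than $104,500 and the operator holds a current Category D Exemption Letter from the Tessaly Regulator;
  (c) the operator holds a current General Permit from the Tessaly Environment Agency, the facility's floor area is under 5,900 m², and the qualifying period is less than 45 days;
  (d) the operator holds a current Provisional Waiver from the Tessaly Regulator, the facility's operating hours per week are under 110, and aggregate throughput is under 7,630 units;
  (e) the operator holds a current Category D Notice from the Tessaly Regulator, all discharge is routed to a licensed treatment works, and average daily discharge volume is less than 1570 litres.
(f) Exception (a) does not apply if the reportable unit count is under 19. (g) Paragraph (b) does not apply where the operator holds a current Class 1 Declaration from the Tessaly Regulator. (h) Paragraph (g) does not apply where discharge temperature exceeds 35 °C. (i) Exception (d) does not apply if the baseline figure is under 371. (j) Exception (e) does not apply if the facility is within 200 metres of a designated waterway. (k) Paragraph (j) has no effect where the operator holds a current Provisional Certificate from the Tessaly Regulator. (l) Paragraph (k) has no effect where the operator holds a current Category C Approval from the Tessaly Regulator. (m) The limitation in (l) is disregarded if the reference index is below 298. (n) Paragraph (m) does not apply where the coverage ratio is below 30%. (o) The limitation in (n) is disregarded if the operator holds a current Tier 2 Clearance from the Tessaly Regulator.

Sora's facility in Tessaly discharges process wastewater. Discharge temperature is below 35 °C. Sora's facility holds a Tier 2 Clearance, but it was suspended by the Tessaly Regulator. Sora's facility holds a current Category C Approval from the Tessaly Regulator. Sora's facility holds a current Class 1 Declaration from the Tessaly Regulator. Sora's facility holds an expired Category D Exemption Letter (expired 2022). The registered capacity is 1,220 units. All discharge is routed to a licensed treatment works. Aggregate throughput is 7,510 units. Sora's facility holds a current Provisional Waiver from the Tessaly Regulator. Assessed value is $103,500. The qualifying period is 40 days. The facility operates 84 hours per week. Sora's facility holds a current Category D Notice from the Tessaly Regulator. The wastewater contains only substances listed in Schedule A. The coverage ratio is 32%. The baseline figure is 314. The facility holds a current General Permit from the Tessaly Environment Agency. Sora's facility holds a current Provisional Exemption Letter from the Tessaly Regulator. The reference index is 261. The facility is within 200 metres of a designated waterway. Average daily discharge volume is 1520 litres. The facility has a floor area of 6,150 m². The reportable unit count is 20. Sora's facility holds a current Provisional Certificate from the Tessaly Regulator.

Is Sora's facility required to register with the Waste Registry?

Exception (a) does not apply: the registered capacity is 1,220 units, not under 1,000 units.
Exception (b) does not apply: assessed value is $103,500, short of $104,500.
Exception (c) fails — the facility's floor area is 6,150 m², not under 5,900 m².
Exception (d)'s conditions are all satisfied: a current Provisional Waiver is held; the facility's operating hours per week are 84, under the 110 limit; aggregate throughput is 7,510 units, under the 7,630 units limit. But: (i) is triggered — the baseline figure is 314, under the 371 limit. Exception (d) does not apply.
Exception (e) is satisfied on its face — a current Category D Notice is held; discharge is routed to a licensed treatment works; average daily discharge volume is 1520 litres, less than the 1570 litres limit. Under paragraphs (j)–(o): (j) is engaged (the facility is within 200 m of a designated waterway), but is overridden by (k): (k) operates against (j): a current Provisional Certificate is held. (l) applies (a current Category C Approval is held), but is displaced by (m): (m) operates against (l): the reference index is 261, below the 298 limit. (n), which would lift (m), is not triggered — the coverage ratio is 32%, not below 30%. So (e) applies.

No — exception (e) applies; Sora's facility is not required to register with the Waste Registry.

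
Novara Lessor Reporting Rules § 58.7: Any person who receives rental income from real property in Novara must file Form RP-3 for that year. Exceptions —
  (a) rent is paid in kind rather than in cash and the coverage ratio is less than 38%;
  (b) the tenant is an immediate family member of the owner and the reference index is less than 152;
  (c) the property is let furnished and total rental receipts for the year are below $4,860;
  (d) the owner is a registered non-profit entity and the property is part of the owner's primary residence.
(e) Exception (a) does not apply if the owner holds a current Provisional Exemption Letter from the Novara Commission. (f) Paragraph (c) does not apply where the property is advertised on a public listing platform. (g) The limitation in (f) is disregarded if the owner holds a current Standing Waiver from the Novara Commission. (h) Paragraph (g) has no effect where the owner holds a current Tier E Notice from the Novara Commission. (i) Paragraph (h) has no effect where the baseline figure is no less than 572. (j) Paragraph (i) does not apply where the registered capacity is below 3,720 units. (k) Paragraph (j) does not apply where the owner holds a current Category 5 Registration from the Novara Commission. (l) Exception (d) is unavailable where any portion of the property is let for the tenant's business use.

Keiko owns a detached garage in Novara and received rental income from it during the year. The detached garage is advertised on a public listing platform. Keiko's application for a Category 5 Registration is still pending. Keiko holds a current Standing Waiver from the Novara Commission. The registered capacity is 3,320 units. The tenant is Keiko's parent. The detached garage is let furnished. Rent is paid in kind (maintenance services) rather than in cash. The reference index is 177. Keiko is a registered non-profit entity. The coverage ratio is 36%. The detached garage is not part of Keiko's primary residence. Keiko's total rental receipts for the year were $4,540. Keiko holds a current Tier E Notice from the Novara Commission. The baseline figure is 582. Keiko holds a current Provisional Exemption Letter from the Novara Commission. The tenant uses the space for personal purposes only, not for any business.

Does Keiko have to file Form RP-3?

All of (a)'s requirements are met (rent is paid in kind; the coverage ratio is 36%, less than the 38% limit). Turning to paragraph (e): (e) applies — a current Provisional Exemption Letter is held. So (a) is unavailable.
Exception (b) does not apply: the reference index is 177, not less than 152.
Exception (c)'s conditions are all satisfied: the property is let furnished; total rental receipts for the year are $4,540, below the $4,860 limit. But: (f) operates — the property is publicly advertised. (g) operates (a current Standing Waiver is held), but yields to (h): (h) operates against (g): a current Tier E Notice is held. (i) operates (the baseline figure is 582, meeting the 572 threshold), but is overridden by (j): (j) operates against (i): the registered capacity is 3,320 units, below the 3,720 units limit. (k) does not operate here (the Category 5 Registration is not current), so (j) stands. Exception (c) does not apply.
Exception (d) fails — the detached garage is not part of the primary residence.
No exception is made out. Keiko falls within the general rule.

Yes — Keiko must file Form RP-3.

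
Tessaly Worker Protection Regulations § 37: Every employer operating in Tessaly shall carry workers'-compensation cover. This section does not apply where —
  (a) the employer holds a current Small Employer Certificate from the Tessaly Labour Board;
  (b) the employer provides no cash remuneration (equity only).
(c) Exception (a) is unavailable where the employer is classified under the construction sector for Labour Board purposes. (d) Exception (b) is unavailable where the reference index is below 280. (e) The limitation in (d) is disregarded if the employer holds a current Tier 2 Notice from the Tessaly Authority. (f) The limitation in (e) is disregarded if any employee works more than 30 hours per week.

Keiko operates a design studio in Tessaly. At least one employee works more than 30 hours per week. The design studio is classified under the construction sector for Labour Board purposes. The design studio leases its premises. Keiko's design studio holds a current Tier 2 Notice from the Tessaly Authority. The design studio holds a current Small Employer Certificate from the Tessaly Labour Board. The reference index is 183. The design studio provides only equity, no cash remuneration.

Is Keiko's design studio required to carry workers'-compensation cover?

Yes — Keiko's design studio must carry workers'-compensation cover.

Exception (a)'s conditions are all satisfied: a current Small Employer Certificate is held. But applying paragraph (c): (c) is triggered — the design studio is classified under the construction sector. Exception (a) does not apply.
All of (b)'s requirements are met (remuneration is equity-only). But applying paragraphs (d)–(f): (d) operates against (b): the reference index is 183, below the 280 limit. (e) operates (a current Tier 2 Notice is held), but is set aside by (f): (f) operates against (e): at least one employee exceeds 30 hours/week. Exception (b) does not apply.
None of the exceptions is available; § 37 applies in full.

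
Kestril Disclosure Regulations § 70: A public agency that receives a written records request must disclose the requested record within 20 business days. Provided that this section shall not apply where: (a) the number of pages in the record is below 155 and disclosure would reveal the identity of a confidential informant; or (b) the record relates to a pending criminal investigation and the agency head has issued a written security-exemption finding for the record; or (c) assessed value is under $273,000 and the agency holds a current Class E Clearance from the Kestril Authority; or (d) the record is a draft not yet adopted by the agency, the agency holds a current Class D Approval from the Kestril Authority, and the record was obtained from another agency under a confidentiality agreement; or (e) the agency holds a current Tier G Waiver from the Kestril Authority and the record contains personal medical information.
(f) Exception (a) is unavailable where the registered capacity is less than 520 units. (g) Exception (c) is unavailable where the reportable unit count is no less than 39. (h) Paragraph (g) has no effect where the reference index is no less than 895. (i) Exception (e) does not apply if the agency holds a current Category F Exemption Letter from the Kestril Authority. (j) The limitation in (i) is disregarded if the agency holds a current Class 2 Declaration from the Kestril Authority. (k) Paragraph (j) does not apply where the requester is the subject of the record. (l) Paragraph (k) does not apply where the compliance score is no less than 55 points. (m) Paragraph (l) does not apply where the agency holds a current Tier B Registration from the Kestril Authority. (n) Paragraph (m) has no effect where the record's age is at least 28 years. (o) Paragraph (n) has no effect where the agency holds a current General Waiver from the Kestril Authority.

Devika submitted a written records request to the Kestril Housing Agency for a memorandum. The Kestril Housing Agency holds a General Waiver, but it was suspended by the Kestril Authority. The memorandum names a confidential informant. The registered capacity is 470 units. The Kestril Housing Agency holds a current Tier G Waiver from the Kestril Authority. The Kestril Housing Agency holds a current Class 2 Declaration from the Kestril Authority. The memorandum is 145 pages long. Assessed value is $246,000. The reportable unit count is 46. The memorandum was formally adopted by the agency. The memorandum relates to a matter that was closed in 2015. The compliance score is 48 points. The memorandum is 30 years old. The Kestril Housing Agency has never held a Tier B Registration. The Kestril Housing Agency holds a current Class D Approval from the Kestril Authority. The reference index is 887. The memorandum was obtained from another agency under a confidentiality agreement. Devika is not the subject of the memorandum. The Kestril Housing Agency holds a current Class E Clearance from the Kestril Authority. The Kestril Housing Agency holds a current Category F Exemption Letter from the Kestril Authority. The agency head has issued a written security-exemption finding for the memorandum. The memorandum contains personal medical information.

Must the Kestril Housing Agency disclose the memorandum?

No — exception (e) applies; the Kestril Housing Agency is not required to disclose the memorandum.

Exception (a)'s conditions are all satisfied: the number of pages in the record is 145, below the 155 limit; the memorandum names a confidential informant. But applying paragraph (f): (f) operates against (a): the registered capacity is 470 units, less than the 520 units limit. (a) is therefore removed.
Exception (b) requires that the record relates to a pending criminal investigation; but the memorandum relates to a closed matter, so (b) is unavailable.
Exception (c): assessed value is $246,000, under the $273,000 limit; a current Class E Clearance is held — every condition holds. But applying paragraphs (g)–(h): (g) is engaged — the reportable unit count is 46, meeting the 39 threshold. (h) is inapplicable (the reference index is 887, short of 895), so (g) stands. (c) is therefore removed.
Exception (d) requires that the record is a draft not yet adopted by the agency; but the memorandum has been formally adopted, so (d) is unavailable.
All of (e)'s requirements are met (a current Tier G Waiver is held; the memorandum contains personal medical information). Under paragraphs (i)–(o): (i) would limit (e) — a current Category F Exemption Letter is held — but (j) sets (i) aside: (j) operates — a current Class 2 Declaration is held. (k) is not triggered (Devika is not the subject of the memorandum), so (j) stands. Exception (e) stands.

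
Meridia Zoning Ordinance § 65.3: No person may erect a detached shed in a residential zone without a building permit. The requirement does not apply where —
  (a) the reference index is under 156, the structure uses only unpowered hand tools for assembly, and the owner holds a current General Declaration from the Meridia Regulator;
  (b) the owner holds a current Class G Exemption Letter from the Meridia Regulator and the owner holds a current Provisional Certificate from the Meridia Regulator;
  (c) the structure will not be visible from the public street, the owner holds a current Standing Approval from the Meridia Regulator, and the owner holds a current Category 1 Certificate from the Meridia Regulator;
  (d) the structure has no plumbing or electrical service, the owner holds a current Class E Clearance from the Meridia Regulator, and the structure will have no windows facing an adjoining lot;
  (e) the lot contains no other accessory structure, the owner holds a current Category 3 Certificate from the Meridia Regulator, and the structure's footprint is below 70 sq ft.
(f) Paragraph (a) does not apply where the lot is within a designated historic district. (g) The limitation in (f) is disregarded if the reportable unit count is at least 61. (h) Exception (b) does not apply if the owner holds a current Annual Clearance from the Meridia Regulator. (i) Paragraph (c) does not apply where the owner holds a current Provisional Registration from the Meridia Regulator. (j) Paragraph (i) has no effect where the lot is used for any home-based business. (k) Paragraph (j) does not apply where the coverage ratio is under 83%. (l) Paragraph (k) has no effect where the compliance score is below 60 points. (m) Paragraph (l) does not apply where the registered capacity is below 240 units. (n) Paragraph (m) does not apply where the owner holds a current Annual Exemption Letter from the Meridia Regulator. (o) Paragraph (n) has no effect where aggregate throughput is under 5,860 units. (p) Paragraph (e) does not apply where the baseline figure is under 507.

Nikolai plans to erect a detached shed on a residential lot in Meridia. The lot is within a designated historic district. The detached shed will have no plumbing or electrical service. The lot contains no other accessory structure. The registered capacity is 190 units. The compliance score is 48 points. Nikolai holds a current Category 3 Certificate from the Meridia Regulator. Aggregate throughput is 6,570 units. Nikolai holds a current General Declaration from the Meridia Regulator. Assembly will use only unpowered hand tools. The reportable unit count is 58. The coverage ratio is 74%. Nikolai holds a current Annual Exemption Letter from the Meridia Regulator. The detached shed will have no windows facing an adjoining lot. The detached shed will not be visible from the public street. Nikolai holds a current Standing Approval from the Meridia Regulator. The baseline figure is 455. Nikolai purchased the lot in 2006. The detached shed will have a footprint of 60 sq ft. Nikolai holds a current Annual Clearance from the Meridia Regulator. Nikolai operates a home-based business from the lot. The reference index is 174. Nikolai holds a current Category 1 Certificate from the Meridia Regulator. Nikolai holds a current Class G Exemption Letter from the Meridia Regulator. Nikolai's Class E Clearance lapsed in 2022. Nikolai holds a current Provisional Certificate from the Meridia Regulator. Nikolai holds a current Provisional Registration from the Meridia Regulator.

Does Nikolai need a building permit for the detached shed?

Exception (a) requires that the reference index is under 156; but the reference index is 174, not under 156, so (a) is unavailable.
Exception (b) is satisfied on its face — a current Class G Exemption Letter is held; a current Provisional Certificate is held. Turning to paragraph (h): (h) operates against (b): a current Annual Clearance is held. Exception (b) does not apply.
Exception (c)'s conditions are all satisfied: the structure will not be visible from the street; a current Standing Approval is held; a current Category 1 Certificate is held. Under paragraphs (i)–(o): (i) is engaged (a current Provisional Registration is held), but is itself disapplied by (j): (j) is engaged — a home-based business operates on the lot. (k) is engaged (the coverage ratio is 74%, under the 83% limit), but is itself disapplied by (l): (l) operates against (k): the compliance score is 48 points, below the 60 points limit. (m) would limit (l) — the registered capacity is 190 units, below the 240 units limit — but (n) sets (m) aside: (n) applies — a current Annual Exemption Letter is held. (o), which would lift (n), is not triggered — aggregate throughput is 6,570 units, not under 5,860 units. So (c) applies.
Exception (d) fails — the Class E Clearance is not current.
Exception (e) is satisfied on its face — the lot has no other accessory structure; a current Category 3 Certificate is held; the structure's footprint is 60 sq ft, below the 70 sq ft limit. But: (p) operates against (e): the baseline figure is 455, under the 507 limit. (e) is therefore removed.

No — exception (c) applies; Nikolai does not need a building permit.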